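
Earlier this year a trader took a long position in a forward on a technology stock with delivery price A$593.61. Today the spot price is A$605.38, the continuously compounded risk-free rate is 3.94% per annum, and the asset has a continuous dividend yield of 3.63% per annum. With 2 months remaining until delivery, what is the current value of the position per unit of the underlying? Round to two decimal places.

Current fair forward for the remaining 2 months: F = S·e^((r − q)·T), (r − q) = 0.0394 − 0.0363 = 0.0031
F = 605.38 · e^(0.0031 × 2/12) = 605.38 × 1.000517 = 605.6930
Value of long forward = (F − K)·e^(−rT) = (605.6930 − 593.61) · e^(−0.0394·2/12)
= 12.0830 × 0.993455 = 12.00

A$12.00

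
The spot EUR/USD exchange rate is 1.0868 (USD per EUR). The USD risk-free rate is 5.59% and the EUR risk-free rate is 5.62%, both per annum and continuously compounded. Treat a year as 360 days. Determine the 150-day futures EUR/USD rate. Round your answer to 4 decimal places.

1.0867

F = S·e^((r_USD − r_EUR)T) = 1.0868 · e^((0.0559 − 0.0562) × 150/360)
= 1.0868 · e^-0.000125 = 1.0868 × 0.999875
F = 1.0867 USD per EUR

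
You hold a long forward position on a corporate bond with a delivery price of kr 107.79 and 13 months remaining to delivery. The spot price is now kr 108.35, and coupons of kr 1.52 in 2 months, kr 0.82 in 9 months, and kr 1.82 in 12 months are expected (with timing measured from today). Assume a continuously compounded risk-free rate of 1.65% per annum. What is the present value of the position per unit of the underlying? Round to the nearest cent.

PV(remaining coupons) I = 1.52·e^(−0.0165·2/12) + 0.82·e^(−0.0165·9/12) + 1.82·e^(−0.0165·12/12) = 4.1160
Current forward F = (S − I)·e^(rT) = (108.35 − 4.1160)·e^(0.0165·13/12) = 104.2340 × 1.018036 = 106.1140
Value (long) = (F − K)·e^(−rT) = (106.1140 − 107.79) × 0.982284 = -1.6463
Value = -kr 1.65

-kr 1.65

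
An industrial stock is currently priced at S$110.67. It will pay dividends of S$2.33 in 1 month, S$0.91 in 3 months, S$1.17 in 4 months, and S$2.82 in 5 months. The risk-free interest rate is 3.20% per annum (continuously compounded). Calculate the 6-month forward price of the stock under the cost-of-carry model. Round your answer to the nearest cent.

PV(dividends) I = 2.33·e^(−0.0320·1/12) + 0.91·e^(−0.0320·3/12) + 1.17·e^(−0.0320·4/12) + 2.82·e^(−0.0320·5/12)
I = 2.3238 + 0.9027 + 1.1576 + 2.7826 = 7.1667
F = (S − I)·e^(rT) = (110.67 − 7.1667) · e^(0.0320·6/12)
= 103.5033 · e^0.016000 = 103.5033 × 1.016129 = S$105.17

S$105.17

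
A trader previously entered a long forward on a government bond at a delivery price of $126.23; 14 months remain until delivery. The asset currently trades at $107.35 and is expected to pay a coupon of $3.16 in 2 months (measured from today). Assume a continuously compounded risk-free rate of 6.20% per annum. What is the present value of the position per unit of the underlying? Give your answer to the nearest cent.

PV(remaining coupons) I = 3.16·e^(−0.0620·2/12) = 3.1275
Current forward F = (S − I)·e^(rT) = (107.35 − 3.1275)·e^(0.0620·14/12) = 104.2225 × 1.075014 = 112.0406
Value (long) = (F − K)·e^(−rT) = (112.0406 − 126.23) × 0.930221 = -13.1993
Value = -$13.20

-$13.20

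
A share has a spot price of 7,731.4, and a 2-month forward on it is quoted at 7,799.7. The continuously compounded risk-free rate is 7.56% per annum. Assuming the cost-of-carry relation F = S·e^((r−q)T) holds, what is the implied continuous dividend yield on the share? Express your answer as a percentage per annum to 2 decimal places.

From F = S·e^((r−q)T): (r − q) = ln(F/S)/T
ln(7799.7/7731.4) = ln(1.008834) = 0.008795
(r − q) = 0.008795 / (2/12) = 0.052770
q = r − ln(F/S)/T = 0.0756 − 0.052770 = 0.022830
q = 2.28%

2.28%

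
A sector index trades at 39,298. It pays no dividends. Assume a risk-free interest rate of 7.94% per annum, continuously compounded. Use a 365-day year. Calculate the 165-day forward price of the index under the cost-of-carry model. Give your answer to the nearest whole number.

40,734

F = S·e^(rT) = 39298 · e^(0.0794 × 165/365)
= 39298 · e^0.035893 = 39298 × 1.036545
F = 40,734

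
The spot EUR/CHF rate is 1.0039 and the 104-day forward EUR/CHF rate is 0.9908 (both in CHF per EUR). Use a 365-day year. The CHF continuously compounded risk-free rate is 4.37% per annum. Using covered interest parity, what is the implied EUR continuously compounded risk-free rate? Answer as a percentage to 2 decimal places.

8.98%

F = S·e^((r_CHF − r_EUR)T) ⇒ r_EUR = r_CHF − ln(F/S)/T
ln(0.9908/1.0039) = -0.013135; /(104/365) = -0.046099
r_EUR = 0.0437 + 0.046099 = 0.089799
r_EUR = 8.98%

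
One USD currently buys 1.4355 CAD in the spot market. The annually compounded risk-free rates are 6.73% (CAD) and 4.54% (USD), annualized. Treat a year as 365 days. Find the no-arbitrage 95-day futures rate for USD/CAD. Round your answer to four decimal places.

1.4433

By covered interest parity, F = S · (1+r_CAD)^T / (1+r_USD)^T
= 1.4355 × 1.017097 / 1.011623 = 1.4355 × 1.005411
F = 1.4433 CAD per USD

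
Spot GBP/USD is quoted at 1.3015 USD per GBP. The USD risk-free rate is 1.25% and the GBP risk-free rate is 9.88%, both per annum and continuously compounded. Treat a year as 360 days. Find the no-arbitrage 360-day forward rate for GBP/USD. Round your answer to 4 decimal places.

F = S·e^((r_USD − r_GBP)T) = 1.3015 · e^((0.0125 − 0.0988) × 360/360)
= 1.3015 · e^-0.086300 = 1.3015 × 0.917319
F = 1.1939 USD per GBP

1.1939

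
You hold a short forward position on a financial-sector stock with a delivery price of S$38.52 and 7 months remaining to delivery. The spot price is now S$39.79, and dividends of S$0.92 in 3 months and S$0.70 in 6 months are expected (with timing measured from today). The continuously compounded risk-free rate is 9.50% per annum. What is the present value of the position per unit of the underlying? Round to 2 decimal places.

-S$1.78

PV(remaining dividends) I = 0.92·e^(−0.0950·3/12) + 0.70·e^(−0.0950·6/12) = 1.5659
Current forward F = (S − I)·e^(rT) = (39.79 − 1.5659)·e^(0.0950·7/12) = 38.2241 × 1.056981 = 40.4021
Value (long) = (F − K)·e^(−rT) = (40.4021 − 38.52) × 0.946091 = 1.7806
Short position value = −(long value) = -S$1.78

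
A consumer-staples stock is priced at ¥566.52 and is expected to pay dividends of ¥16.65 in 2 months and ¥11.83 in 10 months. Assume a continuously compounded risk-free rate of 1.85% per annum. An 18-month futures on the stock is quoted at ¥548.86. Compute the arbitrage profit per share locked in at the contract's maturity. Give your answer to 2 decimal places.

¥4.56 per share

PV(dividends) I = 16.65·e^(−0.0185·2/12) + 11.83·e^(−0.0185·10/12) = 28.2478
Fair futures F* = (S − I)·e^(rT) = (566.52 − 28.2478)·e^0.027750 = 538.2722 × 1.028139 = 553.4186
Market ¥548.86 < fair 553.4186: forward underpriced → reverse cash-and-carry (short the stock, invest proceeds at r, pay the dividends, go long the forward).
Profit at T = |F_mkt − F*| = |548.86 − 553.4186| = ¥4.56 per share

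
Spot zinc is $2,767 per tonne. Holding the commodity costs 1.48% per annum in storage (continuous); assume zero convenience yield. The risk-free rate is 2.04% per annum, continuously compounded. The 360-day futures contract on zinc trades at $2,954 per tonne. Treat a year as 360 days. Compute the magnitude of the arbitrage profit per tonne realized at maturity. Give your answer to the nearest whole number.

Fair futures: F* = S·e^(carry·T), with carry = (r + u) = 0.0204 + 0.0148 = 0.0352
F* = 2767 · e^(0.0352 × 360/360) = 2767 · e^0.035200 = 2767 × 1.035827 = $2866.1333
Market $2954 > fair $2866.1333: forward overpriced → cash-and-carry (buy spot, short the forward).
At maturity, profit = |F_mkt − F*| = |2954 − 2866.1333| = $88 per tonne

$88 per tonne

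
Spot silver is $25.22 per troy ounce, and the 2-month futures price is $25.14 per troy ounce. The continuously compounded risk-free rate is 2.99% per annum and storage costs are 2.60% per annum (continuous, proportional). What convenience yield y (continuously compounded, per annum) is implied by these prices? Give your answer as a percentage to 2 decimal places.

F = S·e^((r+u−y)T) ⇒ (r+u−y) = ln(F/S)/T
ln(25.14/25.22) = -0.003177; /T ⇒ -0.019062
y = r + u − ln(F/S)/T = 0.0299 + 0.0260 + 0.019062 = 0.074962
y = 7.50%

7.50%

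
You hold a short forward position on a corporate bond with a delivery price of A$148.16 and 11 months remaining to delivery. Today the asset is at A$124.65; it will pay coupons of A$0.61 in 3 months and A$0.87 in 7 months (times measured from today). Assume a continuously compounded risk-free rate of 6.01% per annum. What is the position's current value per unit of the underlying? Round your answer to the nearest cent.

A$17.01

PV(remaining coupons) I = 0.61·e^(−0.0601·3/12) + 0.87·e^(−0.0601·7/12) = 1.4409
Current forward F = (S − I)·e^(rT) = (124.65 − 1.4409)·e^(0.0601·11/12) = 123.2091 × 1.056637 = 130.1873
Value (long) = (F − K)·e^(−rT) = (130.1873 − 148.16) × 0.946398 = -17.0093
Short position value = −(long value) = A$17.01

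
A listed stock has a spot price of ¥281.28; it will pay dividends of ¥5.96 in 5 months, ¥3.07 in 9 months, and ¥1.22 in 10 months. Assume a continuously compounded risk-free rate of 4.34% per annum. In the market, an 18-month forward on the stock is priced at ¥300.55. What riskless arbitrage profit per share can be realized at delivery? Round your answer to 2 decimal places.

PV(dividends) I = 5.96·e^(−0.0434·5/12) + 3.07·e^(−0.0434·9/12) + 1.22·e^(−0.0434·10/12) = 10.0015
Fair forward F* = (S − I)·e^(rT) = (281.28 − 10.0015)·e^0.065100 = 271.2785 × 1.067266 = 289.5263
Market ¥300.55 > fair 289.5263: forward overpriced → cash-and-carry (borrow at r, buy the stock and collect the dividends, short the forward).
Profit at T = |F_mkt − F*| = |300.55 − 289.5263| = ¥11.02 per share

¥11.02 per share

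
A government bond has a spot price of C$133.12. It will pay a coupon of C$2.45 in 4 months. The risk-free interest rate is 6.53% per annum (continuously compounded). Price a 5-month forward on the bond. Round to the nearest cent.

C$134.33

PV(coupons) I = 2.45·e^(−0.0653·4/12)
I = 2.3972
F = (S − I)·e^(rT) = (133.12 − 2.3972) · e^(0.0653·5/12)
= 130.7228 · e^0.027208 = 130.7228 × 1.027582 = C$134.33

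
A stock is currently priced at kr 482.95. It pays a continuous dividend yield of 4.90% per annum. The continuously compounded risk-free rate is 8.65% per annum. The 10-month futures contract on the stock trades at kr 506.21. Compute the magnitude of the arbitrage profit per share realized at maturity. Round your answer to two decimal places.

kr 7.93 per share

Fair futures: F* = S·e^(carry·T), with carry = (r − q) = 0.0865 − 0.0490 = 0.0375
F* = 482.95 · e^(0.0375 × 10/12) = 482.95 · e^0.031250 = 482.95 × 1.031743 = kr 498.2803
Market kr 506.21 > fair kr 498.2803: forward overpriced → cash-and-carry (buy spot, short the forward).
At maturity, profit = |F_mkt − F*| = |506.21 − 498.2803| = kr 7.93 per share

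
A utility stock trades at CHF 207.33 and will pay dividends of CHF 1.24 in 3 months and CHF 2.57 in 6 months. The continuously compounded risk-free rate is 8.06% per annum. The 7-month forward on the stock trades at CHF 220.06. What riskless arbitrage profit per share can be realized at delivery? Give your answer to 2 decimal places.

PV(dividends) I = 1.24·e^(−0.0806·3/12) + 2.57·e^(−0.0806·6/12) = 3.6838
Fair forward F* = (S − I)·e^(rT) = (207.33 − 3.6838)·e^0.047017 = 203.6462 × 1.048140 = 213.4497
Market CHF 220.06 > fair 213.4497: forward overpriced → cash-and-carry (borrow at r, buy the stock and collect the dividends, short the forward).
Profit at T = |F_mkt − F*| = |220.06 − 213.4497| = CHF 6.61 per share

CHF 6.61 per share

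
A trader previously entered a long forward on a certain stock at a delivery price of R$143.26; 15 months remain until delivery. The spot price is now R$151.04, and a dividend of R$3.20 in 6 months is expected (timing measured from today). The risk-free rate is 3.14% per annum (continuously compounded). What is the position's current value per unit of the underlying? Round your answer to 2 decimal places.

R$10.14

PV(remaining dividends) I = 3.20·e^(−0.0314·6/12) = 3.1502
Current forward F = (S − I)·e^(rT) = (151.04 − 3.1502)·e^(0.0314·15/12) = 147.8898 × 1.040030 = 153.8098
Value (long) = (F − K)·e^(−rT) = (153.8098 − 143.26) × 0.961510 = 10.1437
Value = R$10.14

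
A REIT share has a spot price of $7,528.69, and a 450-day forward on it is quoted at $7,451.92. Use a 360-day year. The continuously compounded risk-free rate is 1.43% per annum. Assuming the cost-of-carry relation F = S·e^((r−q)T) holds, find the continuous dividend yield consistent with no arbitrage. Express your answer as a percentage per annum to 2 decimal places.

From F = S·e^((r−q)T): (r − q) = ln(F/S)/T
ln(7451.92/7528.69) = ln(0.989803) = -0.010249
(r − q) = -0.010249 / (450/360) = -0.008199
q = r − ln(F/S)/T = 0.0143 + 0.008199 = 0.022499
q = 2.25%

2.25%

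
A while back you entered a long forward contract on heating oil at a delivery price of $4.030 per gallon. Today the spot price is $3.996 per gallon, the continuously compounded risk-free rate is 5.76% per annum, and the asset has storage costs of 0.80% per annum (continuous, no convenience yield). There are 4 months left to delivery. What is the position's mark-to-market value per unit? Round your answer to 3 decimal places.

$0.053 per gallon

Current fair forward for the remaining 4 months: F = S·e^((r + u)·T), (r + u) = 0.0576 + 0.0080 = 0.0656
F = 3.996 · e^(0.0656 × 4/12) = 3.996 × 1.022107 = 4.0843
Value of long forward = (F − K)·e^(−rT) = (4.0843 − 4.030) · e^(−0.0576·4/12)
= 0.0543 × 0.980983 = 0.053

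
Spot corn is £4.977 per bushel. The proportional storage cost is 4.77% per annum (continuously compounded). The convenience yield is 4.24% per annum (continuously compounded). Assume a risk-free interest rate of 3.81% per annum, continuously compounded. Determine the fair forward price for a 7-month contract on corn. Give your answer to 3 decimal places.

Net carry = r + u − y = 0.0381 + 0.0477 − 0.0424 = 0.0434
F = S·e^((r+u−y)T) = 4.977 · e^(0.0434 × 7/12) = 4.977 · e^0.025317
= 4.977 × 1.025640 = £5.105 per bushel

£5.105 per bushel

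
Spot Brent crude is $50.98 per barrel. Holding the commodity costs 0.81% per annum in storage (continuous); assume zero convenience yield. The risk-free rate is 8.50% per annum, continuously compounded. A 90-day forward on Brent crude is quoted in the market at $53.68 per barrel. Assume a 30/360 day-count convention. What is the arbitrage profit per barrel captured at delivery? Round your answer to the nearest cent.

$1.50 per barrel

Fair forward: F* = S·e^(carry·T), with carry = (r + u) = 0.0850 + 0.0081 = 0.0931
F* = 50.98 · e^(0.0931 × 90/360) = 50.98 · e^0.023275 = 50.98 × 1.023548 = $52.1805
Market $53.68 > fair $52.1805: forward overpriced → cash-and-carry (buy spot, short the forward).
At maturity, profit = |F_mkt − F*| = |53.68 − 52.1805| = $1.50 per barrel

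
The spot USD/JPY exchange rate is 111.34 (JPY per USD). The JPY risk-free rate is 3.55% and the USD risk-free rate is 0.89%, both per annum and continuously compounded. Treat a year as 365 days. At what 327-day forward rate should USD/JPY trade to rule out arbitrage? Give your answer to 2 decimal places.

F = S·e^((r_JPY − r_USD)T) = 111.34 · e^((0.0355 − 0.0089) × 327/365)
= 111.34 · e^0.023831 = 111.34 × 1.024117
F = 114.03 JPY per USD

114.03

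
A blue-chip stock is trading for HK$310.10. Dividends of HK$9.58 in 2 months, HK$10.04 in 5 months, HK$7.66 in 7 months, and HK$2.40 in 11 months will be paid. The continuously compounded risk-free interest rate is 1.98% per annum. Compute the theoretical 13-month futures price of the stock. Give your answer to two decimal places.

HK$286.75

PV(dividends) I = 9.58·e^(−0.0198·2/12) + 10.04·e^(−0.0198·5/12) + 7.66·e^(−0.0198·7/12) + 2.40·e^(−0.0198·11/12)
I = 9.5484 + 9.9575 + 7.5720 + 2.3568 = 29.4347
F = (S − I)·e^(rT) = (310.10 − 29.4347) · e^(0.0198·13/12)
= 280.6653 · e^0.021450 = 280.6653 × 1.021682 = HK$286.75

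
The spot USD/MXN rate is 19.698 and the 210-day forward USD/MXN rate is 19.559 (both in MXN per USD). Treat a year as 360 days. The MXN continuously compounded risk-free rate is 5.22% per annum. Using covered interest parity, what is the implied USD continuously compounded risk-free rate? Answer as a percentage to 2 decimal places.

6.43%

F = S·e^((r_MXN − r_USD)T) ⇒ r_USD = r_MXN − ln(F/S)/T
ln(19.559/19.698) = -0.007082; /(210/360) = -0.012141
r_USD = 0.0522 + 0.012141 = 0.064341
r_USD = 6.43%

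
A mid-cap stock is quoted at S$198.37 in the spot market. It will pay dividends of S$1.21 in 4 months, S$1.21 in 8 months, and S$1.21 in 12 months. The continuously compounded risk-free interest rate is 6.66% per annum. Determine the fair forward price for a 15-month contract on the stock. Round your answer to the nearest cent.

S$211.82

PV(dividends) I = 1.21·e^(−0.0666·4/12) + 1.21·e^(−0.0666·8/12) + 1.21·e^(−0.0666·12/12)
I = 1.1834 + 1.1575 + 1.1320 = 3.4729
F = (S − I)·e^(rT) = (198.37 − 3.4729) · e^(0.0666·15/12)
= 194.8971 · e^0.083250 = 194.8971 × 1.086813 = S$211.82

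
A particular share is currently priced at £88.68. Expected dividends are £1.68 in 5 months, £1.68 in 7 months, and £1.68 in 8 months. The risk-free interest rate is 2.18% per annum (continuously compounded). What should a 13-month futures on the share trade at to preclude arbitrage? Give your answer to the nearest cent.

£85.70

PV(dividends) I = 1.68·e^(−0.0218·5/12) + 1.68·e^(−0.0218·7/12) + 1.68·e^(−0.0218·8/12)
I = 1.6648 + 1.6588 + 1.6558 = 4.9794
F = (S − I)·e^(rT) = (88.68 − 4.9794) · e^(0.0218·13/12)
= 83.7006 · e^0.023617 = 83.7006 × 1.023898 = £85.70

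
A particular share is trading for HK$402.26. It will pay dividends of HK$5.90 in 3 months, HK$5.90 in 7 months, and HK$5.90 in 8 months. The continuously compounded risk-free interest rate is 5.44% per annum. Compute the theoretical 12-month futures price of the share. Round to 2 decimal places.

HK$406.56

PV(dividends) I = 5.90·e^(−0.0544·3/12) + 5.90·e^(−0.0544·7/12) + 5.90·e^(−0.0544·8/12)
I = 5.8203 + 5.7157 + 5.6899 = 17.2259
F = (S − I)·e^(rT) = (402.26 − 17.2259) · e^(0.0544·12/12)
= 385.0341 · e^0.054400 = 385.0341 × 1.055907 = HK$406.56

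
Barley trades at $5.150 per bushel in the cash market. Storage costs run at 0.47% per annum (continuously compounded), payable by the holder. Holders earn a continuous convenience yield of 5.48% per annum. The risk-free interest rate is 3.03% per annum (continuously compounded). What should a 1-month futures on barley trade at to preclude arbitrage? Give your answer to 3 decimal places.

$5.142 per bushel

Net carry = r + u − y = 0.0303 + 0.0047 − 0.0548 = -0.0198
F = S·e^((r+u−y)T) = 5.150 · e^(-0.0198 × 1/12) = 5.150 · e^-0.001650
= 5.150 × 0.998351 = $5.142 per bushel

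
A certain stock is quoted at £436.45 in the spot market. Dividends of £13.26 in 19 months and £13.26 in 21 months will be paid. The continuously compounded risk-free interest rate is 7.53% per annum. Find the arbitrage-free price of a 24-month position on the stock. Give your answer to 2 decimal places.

PV(dividends) I = 13.26·e^(−0.0753·19/12) + 13.26·e^(−0.0753·21/12)
I = 11.7697 + 11.6229 = 23.3926
F = (S − I)·e^(rT) = (436.45 − 23.3926) · e^(0.0753·24/12)
= 413.0574 · e^0.150600 = 413.0574 × 1.162532 = £480.19

£480.19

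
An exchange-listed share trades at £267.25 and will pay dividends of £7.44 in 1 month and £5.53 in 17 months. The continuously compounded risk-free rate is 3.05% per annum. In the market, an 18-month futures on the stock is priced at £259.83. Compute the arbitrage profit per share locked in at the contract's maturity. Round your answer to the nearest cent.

£6.62 per share

PV(dividends) I = 7.44·e^(−0.0305·1/12) + 5.53·e^(−0.0305·17/12) = 12.7173
Fair futures F* = (S − I)·e^(rT) = (267.25 − 12.7173)·e^0.045750 = 254.5327 × 1.046813 = 266.4481
Market £259.83 < fair 266.4481: forward underpriced → reverse cash-and-carry (short the stock, invest proceeds at r, pay the dividends, go long the forward).
Profit at T = |F_mkt − F*| = |259.83 − 266.4481| = £6.62 per share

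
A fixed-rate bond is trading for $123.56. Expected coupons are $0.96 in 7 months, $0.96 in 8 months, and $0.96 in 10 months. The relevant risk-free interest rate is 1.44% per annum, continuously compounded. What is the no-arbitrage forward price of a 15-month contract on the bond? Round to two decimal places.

PV(coupons) I = 0.96·e^(−0.0144·7/12) + 0.96·e^(−0.0144·8/12) + 0.96·e^(−0.0144·10/12)
I = 0.9520 + 0.9508 + 0.9485 = 2.8513
F = (S − I)·e^(rT) = (123.56 − 2.8513) · e^(0.0144·15/12)
= 120.7087 · e^0.018000 = 120.7087 × 1.018163 = $122.90

$122.90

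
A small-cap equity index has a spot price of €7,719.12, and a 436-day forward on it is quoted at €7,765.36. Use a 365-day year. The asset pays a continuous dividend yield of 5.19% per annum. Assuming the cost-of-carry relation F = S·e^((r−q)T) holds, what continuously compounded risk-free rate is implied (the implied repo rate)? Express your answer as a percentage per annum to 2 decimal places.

5.69%

From F = S·e^((r−q)T): (r − q) = ln(F/S)/T
ln(7765.36/7719.12) = ln(1.005990) = 0.005972
(r − q) = 0.005972 / (436/365) = 0.004999
r = ln(F/S)/T + q = 0.004999 + 0.0519 = 0.056899
r = 5.69%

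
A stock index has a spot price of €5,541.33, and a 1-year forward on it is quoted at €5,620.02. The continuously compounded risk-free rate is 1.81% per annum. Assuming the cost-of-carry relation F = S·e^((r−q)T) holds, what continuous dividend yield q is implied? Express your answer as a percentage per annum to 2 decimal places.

From F = S·e^((r−q)T): (r − q) = ln(F/S)/T
ln(5620.02/5541.33) = ln(1.014201) = 0.014101
(r − q) = 0.014101 / (1) = 0.014101
q = r − ln(F/S)/T = 0.0181 − 0.014101 = 0.003999
q = 0.40%

0.40%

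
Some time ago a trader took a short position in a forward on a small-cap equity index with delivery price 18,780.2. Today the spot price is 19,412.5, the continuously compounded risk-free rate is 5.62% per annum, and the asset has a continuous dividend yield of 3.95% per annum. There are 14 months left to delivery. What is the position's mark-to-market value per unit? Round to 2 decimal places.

Current fair forward for the remaining 14 months: F = S·e^((r − q)·T), (r − q) = 0.0562 − 0.0395 = 0.0167
F = 19412.5 · e^(0.0167 × 14/12) = 19412.5 × 1.01967437 = 19794.4287
Value of long forward = (F − K)·e^(−rT) = (19794.4287 − 18780.2) · e^(−0.0562·14/12)
= 1014.2287 × 0.93653661 = 949.86
Short position value = −(long value) = -949.86

-949.86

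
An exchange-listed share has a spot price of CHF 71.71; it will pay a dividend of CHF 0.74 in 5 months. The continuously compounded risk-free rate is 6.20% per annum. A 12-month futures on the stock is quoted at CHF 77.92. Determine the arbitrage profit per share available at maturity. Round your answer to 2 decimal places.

PV(dividends) I = 0.74·e^(−0.0620·5/12) = 0.7211
Fair futures F* = (S − I)·e^(rT) = (71.71 − 0.7211)·e^0.062000 = 70.9889 × 1.063962 = 75.5295
Market CHF 77.92 > fair 75.5295: forward overpriced → cash-and-carry (borrow at r, buy the stock and collect the dividends, short the forward).
Profit at T = |F_mkt − F*| = |77.92 − 75.5295| = CHF 2.39 per share

CHF 2.39 per share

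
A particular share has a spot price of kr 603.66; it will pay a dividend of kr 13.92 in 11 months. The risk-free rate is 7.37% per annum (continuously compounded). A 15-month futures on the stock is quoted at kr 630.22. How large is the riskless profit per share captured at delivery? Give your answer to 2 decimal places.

PV(dividends) I = 13.92·e^(−0.0737·11/12) = 13.0107
Fair futures F* = (S − I)·e^(rT) = (603.66 − 13.0107)·e^0.092125 = 590.6493 × 1.096502 = 647.6481
Market kr 630.22 < fair 647.6481: forward underpriced → reverse cash-and-carry (short the stock, invest proceeds at r, pay the dividends, go long the forward).
Profit at T = |F_mkt − F*| = |630.22 − 647.6481| = kr 17.43 per share

kr 17.43 per share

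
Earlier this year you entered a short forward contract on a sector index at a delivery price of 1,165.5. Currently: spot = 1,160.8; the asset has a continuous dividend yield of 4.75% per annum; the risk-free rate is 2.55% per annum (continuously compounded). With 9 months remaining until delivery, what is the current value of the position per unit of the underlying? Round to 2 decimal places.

23.25

Current fair forward for the remaining 9 months: F = S·e^((r − q)·T), (r − q) = 0.0255 − 0.0475 = -0.0220
F = 1160.8 · e^(-0.0220 × 9/12) = 1160.8 × 0.98363538 = 1141.8039
Value of long forward = (F − K)·e^(−rT) = (1141.8039 − 1165.5) · e^(−0.0255·9/12)
= -23.6961 × 0.98105672 = -23.25
Short position value = −(long value) = 23.25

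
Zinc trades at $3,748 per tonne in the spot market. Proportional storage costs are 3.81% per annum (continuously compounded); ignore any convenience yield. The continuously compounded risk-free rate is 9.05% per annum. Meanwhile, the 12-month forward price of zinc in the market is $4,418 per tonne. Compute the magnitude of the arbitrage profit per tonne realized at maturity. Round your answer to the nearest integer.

$156 per tonne

Fair forward: F* = S·e^(carry·T), with carry = (r + u) = 0.0905 + 0.0381 = 0.1286
F* = 3748 · e^(0.1286 × 12/12) = 3748 · e^0.128600 = 3748 × 1.137235 = $4262.3568
Market $4418 > fair $4262.3568: forward overpriced → cash-and-carry (buy spot, short the forward).
At maturity, profit = |F_mkt − F*| = |4418 − 4262.3568| = $156 per tonne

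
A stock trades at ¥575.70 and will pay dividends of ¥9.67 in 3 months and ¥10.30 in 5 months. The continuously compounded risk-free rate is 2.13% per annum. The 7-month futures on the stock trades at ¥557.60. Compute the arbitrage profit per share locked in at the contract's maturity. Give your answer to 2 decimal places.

PV(dividends) I = 9.67·e^(−0.0213·3/12) + 10.30·e^(−0.0213·5/12) = 19.8276
Fair futures F* = (S − I)·e^(rT) = (575.70 − 19.8276)·e^0.012425 = 555.8724 × 1.012503 = 562.8225
Market ¥557.60 < fair 562.8225: forward underpriced → reverse cash-and-carry (short the stock, invest proceeds at r, pay the dividends, go long the forward).
Profit at T = |F_mkt − F*| = |557.60 − 562.8225| = ¥5.22 per share

¥5.22 per share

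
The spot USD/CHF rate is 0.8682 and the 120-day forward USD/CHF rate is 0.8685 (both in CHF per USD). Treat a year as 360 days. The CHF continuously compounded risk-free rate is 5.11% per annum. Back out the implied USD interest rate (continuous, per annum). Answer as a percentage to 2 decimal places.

F = S·e^((r_CHF − r_USD)T) ⇒ r_USD = r_CHF − ln(F/S)/T
ln(0.8685/0.8682) = 0.000345; /(120/360) = 0.001035
r_USD = 0.0511 − 0.001035 = 0.050065
r_USD = 5.01%

5.01%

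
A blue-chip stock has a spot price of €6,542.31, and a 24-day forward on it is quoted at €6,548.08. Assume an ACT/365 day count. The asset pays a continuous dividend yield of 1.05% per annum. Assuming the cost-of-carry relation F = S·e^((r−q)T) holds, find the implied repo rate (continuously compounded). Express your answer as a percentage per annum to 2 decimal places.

2.39%

From F = S·e^((r−q)T): (r − q) = ln(F/S)/T
ln(6548.08/6542.31) = ln(1.000882) = 0.000882
(r − q) = 0.000882 / (24/365) = 0.013414
r = ln(F/S)/T + q = 0.013414 + 0.0105 = 0.023914
r = 2.39%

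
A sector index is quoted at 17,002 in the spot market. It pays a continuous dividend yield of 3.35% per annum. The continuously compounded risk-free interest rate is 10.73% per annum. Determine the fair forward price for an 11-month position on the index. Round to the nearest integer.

18,192

F = S·e^((r − q)T) = 17002 · e^((0.1073 − 0.0335) × 11/12)
= 17002 · e^0.067650 = 17002 × 1.069991
F = 18,192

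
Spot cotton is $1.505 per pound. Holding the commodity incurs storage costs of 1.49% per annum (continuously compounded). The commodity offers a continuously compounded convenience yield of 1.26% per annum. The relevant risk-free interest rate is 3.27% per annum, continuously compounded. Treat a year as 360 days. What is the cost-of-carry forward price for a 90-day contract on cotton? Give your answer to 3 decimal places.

Net carry = r + u − y = 0.0327 + 0.0149 − 0.0126 = 0.0350
F = S·e^((r+u−y)T) = 1.505 · e^(0.0350 × 90/360) = 1.505 · e^0.008750
= 1.505 × 1.008788 = $1.518 per pound

$1.518 per pound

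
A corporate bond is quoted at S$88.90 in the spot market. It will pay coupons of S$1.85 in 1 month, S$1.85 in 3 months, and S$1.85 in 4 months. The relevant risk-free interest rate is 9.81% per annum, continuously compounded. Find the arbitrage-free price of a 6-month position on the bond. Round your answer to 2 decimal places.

PV(coupons) I = 1.85·e^(−0.0981·1/12) + 1.85·e^(−0.0981·3/12) + 1.85·e^(−0.0981·4/12)
I = 1.8349 + 1.8052 + 1.7905 = 5.4306
F = (S − I)·e^(rT) = (88.90 − 5.4306) · e^(0.0981·6/12)
= 83.4694 · e^0.049050 = 83.4694 × 1.050273 = S$87.67

S$87.67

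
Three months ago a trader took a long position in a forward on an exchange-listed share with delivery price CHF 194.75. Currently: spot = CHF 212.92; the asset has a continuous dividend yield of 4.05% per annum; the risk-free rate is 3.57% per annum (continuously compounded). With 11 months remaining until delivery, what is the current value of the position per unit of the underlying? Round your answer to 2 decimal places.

CHF 16.68

Current fair forward for the remaining 11 months: F = S·e^((r − q)·T), (r − q) = 0.0357 − 0.0405 = -0.0048
F = 212.92 · e^(-0.0048 × 11/12) = 212.92 × 0.995610 = 211.9853
Value of long forward = (F − K)·e^(−rT) = (211.9853 − 194.75) · e^(−0.0357·11/12)
= 17.2353 × 0.967805 = 16.68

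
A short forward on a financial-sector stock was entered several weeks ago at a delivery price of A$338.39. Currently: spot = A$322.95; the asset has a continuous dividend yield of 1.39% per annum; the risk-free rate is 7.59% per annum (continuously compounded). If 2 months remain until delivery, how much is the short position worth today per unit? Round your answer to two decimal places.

Current fair forward for the remaining 2 months: F = S·e^((r − q)·T), (r − q) = 0.0759 − 0.0139 = 0.0620
F = 322.95 · e^(0.0620 × 2/12) = 322.95 × 1.010387 = 326.3045
Value of long forward = (F − K)·e^(−rT) = (326.3045 − 338.39) · e^(−0.0759·2/12)
= -12.0855 × 0.987430 = -11.93
Short position value = −(long value) = A$11.93

A$11.93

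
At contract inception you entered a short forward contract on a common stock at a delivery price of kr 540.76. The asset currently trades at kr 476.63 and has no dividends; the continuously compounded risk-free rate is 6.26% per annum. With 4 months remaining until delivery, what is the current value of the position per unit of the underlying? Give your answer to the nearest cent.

Current fair forward for the remaining 4 months: F = S·e^(r·T), r = 0.0626
F = 476.63 · e^(0.0626 × 4/12) = 476.63 × 1.021086 = 486.6802
Value of long forward = (F − K)·e^(−rT) = (486.6802 − 540.76) · e^(−0.0626·4/12)
= -54.0798 × 0.979350 = -52.96
Short position value = −(long value) = kr 52.96

kr 52.96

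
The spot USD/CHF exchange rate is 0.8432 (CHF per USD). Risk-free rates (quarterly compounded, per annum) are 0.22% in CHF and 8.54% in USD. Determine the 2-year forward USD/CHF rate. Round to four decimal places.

0.7152

By covered interest parity, F = S · (1+r_CHF/4)^(4T) / (1+r_USD/4)^(4T)
= 0.8432 × 1.004408 / 1.184123 = 0.8432 × 0.848229
F = 0.7152 CHF per USD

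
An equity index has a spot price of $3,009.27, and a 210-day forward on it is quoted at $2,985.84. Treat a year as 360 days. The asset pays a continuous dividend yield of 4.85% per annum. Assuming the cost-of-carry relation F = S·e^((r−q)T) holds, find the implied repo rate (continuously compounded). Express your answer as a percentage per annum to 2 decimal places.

From F = S·e^((r−q)T): (r − q) = ln(F/S)/T
ln(2985.84/3009.27) = ln(0.992214) = -0.007816
(r − q) = -0.007816 / (210/360) = -0.013399
r = ln(F/S)/T + q = -0.013399 + 0.0485 = 0.035101
r = 3.51%

3.51%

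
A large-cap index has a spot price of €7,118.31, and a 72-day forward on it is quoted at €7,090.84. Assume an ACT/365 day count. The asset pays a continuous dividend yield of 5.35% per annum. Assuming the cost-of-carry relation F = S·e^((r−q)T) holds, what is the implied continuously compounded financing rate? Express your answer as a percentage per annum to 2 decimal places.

From F = S·e^((r−q)T): (r − q) = ln(F/S)/T
ln(7090.84/7118.31) = ln(0.996141) = -0.003866
(r − q) = -0.003866 / (72/365) = -0.019598
r = ln(F/S)/T + q = -0.019598 + 0.0535 = 0.033902
r = 3.39%

3.39%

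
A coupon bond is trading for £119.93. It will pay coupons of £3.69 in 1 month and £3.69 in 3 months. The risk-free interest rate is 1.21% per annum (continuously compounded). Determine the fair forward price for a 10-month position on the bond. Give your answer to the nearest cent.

PV(coupons) I = 3.69·e^(−0.0121·1/12) + 3.69·e^(−0.0121·3/12)
I = 3.6863 + 3.6789 = 7.3652
F = (S − I)·e^(rT) = (119.93 − 7.3652) · e^(0.0121·10/12)
= 112.5648 · e^0.010083 = 112.5648 × 1.010134 = £113.71

£113.71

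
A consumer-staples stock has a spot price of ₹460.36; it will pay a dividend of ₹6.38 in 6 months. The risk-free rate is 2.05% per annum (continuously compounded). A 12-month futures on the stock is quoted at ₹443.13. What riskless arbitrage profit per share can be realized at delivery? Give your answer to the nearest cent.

PV(dividends) I = 6.38·e^(−0.0205·6/12) = 6.3149
Fair futures F* = (S − I)·e^(rT) = (460.36 − 6.3149)·e^0.020500 = 454.0451 × 1.020712 = 463.4493
Market ₹443.13 < fair 463.4493: forward underpriced → reverse cash-and-carry (short the stock, invest proceeds at r, pay the dividends, go long the forward).
Profit at T = |F_mkt − F*| = |443.13 − 463.4493| = ₹20.32 per share

₹20.32 per share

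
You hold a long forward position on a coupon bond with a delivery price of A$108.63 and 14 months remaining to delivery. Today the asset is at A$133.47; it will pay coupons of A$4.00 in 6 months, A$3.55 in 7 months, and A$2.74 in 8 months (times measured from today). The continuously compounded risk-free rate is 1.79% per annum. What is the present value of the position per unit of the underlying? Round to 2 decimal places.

A$16.90

PV(remaining coupons) I = 4.00·e^(−0.0179·6/12) + 3.55·e^(−0.0179·7/12) + 2.74·e^(−0.0179·8/12) = 10.1850
Current forward F = (S − I)·e^(rT) = (133.47 − 10.1850)·e^(0.0179·14/12) = 123.2850 × 1.021103 = 125.8867
Value (long) = (F − K)·e^(−rT) = (125.8867 − 108.63) × 0.979333 = 16.9001
Value = A$16.90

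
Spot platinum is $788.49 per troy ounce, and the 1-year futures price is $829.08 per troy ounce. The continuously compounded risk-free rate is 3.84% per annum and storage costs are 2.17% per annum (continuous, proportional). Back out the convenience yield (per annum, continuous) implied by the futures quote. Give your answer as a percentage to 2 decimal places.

F = S·e^((r+u−y)T) ⇒ (r+u−y) = ln(F/S)/T
ln(829.08/788.49) = 0.050197; /T ⇒ 0.050197
y = r + u − ln(F/S)/T = 0.0384 + 0.0217 − 0.050197 = 0.009903
y = 0.99%

0.99%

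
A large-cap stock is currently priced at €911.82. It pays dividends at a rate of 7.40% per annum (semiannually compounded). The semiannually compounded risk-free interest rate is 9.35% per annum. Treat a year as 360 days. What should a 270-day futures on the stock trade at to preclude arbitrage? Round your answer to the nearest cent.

F = S · (1+r/2)^(2T) / (1+q/2)^(2T)
= 911.82 × 1.070938 / 1.056010 = 911.82 × 1.014136
F = €924.71

€924.71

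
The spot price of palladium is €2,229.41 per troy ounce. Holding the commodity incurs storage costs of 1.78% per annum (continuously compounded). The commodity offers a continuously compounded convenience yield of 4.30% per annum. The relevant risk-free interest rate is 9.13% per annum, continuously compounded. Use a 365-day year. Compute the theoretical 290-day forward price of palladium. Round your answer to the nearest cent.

Net carry = r + u − y = 0.0913 + 0.0178 − 0.0430 = 0.0661
F = S·e^((r+u−y)T) = 2229.41 · e^(0.0661 × 290/365) = 2229.41 · e^0.05251781
= 2229.41 × 1.05392133 = €2,349.62 per troy ounce

€2,349.62 per troy ounce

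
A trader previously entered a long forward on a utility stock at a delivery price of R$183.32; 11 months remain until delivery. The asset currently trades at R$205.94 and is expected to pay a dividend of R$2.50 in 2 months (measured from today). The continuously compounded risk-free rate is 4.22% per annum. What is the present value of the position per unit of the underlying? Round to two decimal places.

R$27.09

PV(remaining dividends) I = 2.50·e^(−0.0422·2/12) = 2.4825
Current forward F = (S − I)·e^(rT) = (205.94 − 2.4825)·e^(0.0422·11/12) = 203.4575 × 1.039441 = 211.4821
Value (long) = (F − K)·e^(−rT) = (211.4821 − 183.32) × 0.962055 = 27.0935
Value = R$27.09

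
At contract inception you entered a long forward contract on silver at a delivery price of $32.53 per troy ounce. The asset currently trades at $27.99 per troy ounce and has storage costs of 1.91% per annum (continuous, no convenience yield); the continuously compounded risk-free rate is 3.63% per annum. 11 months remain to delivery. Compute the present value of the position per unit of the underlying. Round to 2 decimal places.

-$2.98 per troy ounce

Current fair forward for the remaining 11 months: F = S·e^((r + u)·T), (r + u) = 0.0363 + 0.0191 = 0.0554
F = 27.99 · e^(0.0554 × 11/12) = 27.99 × 1.052095 = 29.4481
Value of long forward = (F − K)·e^(−rT) = (29.4481 − 32.53) · e^(−0.0363·11/12)
= -3.0819 × 0.967273 = -2.98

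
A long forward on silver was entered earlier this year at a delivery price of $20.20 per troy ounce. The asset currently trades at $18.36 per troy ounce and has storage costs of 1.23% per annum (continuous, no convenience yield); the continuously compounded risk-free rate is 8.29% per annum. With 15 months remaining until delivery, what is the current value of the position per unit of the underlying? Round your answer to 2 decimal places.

Current fair forward for the remaining 15 months: F = S·e^((r + u)·T), (r + u) = 0.0829 + 0.0123 = 0.0952
F = 18.36 · e^(0.0952 × 15/12) = 18.36 × 1.126370 = 20.6802
Value of long forward = (F − K)·e^(−rT) = (20.6802 − 20.20) · e^(−0.0829·15/12)
= 0.4802 × 0.901563 = 0.43

$0.43 per troy ounce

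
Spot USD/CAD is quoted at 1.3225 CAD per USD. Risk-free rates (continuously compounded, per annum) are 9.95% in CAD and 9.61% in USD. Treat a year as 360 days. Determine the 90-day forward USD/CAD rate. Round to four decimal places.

1.3236

F = S·e^((r_CAD − r_USD)T) = 1.3225 · e^((0.0995 − 0.0961) × 90/360)
= 1.3225 · e^0.000850 = 1.3225 × 1.000850
F = 1.3236 CAD per USD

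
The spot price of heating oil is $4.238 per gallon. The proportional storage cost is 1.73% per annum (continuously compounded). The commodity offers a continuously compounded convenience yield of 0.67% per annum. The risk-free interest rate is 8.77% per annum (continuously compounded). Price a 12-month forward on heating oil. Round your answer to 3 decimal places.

Net carry = r + u − y = 0.0877 + 0.0173 − 0.0067 = 0.0983
F = S·e^((r+u−y)T) = 4.238 · e^(0.0983 × 12/12) = 4.238 · e^0.098300
= 4.238 × 1.103294 = $4.676 per gallon

$4.676 per gallon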